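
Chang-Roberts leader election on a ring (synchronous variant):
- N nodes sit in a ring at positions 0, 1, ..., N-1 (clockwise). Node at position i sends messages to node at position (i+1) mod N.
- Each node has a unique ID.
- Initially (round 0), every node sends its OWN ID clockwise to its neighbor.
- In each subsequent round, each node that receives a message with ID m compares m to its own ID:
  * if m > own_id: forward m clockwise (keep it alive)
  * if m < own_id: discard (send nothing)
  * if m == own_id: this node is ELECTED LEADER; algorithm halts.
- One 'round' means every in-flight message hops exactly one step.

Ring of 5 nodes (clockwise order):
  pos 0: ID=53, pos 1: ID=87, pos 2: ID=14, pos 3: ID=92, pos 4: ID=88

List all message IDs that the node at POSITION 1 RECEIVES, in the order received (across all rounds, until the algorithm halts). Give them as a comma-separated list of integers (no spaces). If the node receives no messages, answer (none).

Answer: 53,88,92

Derivation:
Round 1: pos1(id87) recv 53: drop; pos2(id14) recv 87: fwd; pos3(id92) recv 14: drop; pos4(id88) recv 92: fwd; pos0(id53) recv 88: fwd
Round 2: pos3(id92) recv 87: drop; pos0(id53) recv 92: fwd; pos1(id87) recv 88: fwd
Round 3: pos1(id87) recv 92: fwd; pos2(id14) recv 88: fwd
Round 4: pos2(id14) recv 92: fwd; pos3(id92) recv 88: drop
Round 5: pos3(id92) recv 92: ELECTED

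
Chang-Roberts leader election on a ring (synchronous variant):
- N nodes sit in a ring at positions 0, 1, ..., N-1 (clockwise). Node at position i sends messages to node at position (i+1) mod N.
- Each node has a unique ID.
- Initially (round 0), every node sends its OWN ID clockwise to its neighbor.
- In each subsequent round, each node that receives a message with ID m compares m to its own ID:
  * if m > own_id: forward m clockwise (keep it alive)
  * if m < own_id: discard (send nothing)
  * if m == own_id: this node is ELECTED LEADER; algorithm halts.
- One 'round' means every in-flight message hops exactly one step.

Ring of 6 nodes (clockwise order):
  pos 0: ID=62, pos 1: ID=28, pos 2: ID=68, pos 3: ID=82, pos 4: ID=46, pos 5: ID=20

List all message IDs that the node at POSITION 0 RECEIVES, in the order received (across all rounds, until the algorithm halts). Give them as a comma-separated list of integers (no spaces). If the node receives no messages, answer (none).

Round 1: pos1(id28) recv 62: fwd; pos2(id68) recv 28: drop; pos3(id82) recv 68: drop; pos4(id46) recv 82: fwd; pos5(id20) recv 46: fwd; pos0(id62) recv 20: drop
Round 2: pos2(id68) recv 62: drop; pos5(id20) recv 82: fwd; pos0(id62) recv 46: drop
Round 3: pos0(id62) recv 82: fwd
Round 4: pos1(id28) recv 82: fwd
Round 5: pos2(id68) recv 82: fwd
Round 6: pos3(id82) recv 82: ELECTED

Answer: 20,46,82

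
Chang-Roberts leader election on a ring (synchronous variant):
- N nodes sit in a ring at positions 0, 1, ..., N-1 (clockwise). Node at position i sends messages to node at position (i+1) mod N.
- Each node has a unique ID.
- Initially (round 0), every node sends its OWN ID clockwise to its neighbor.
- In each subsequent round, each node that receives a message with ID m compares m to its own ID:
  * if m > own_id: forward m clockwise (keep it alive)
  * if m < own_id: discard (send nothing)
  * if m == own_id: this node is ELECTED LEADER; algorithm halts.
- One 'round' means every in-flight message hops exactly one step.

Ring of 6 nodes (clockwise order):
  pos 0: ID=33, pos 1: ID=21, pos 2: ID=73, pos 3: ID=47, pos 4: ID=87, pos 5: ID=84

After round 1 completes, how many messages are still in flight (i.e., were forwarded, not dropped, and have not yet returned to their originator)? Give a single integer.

Answer: 4

Derivation:
Round 1: pos1(id21) recv 33: fwd; pos2(id73) recv 21: drop; pos3(id47) recv 73: fwd; pos4(id87) recv 47: drop; pos5(id84) recv 87: fwd; pos0(id33) recv 84: fwd
After round 1: 4 messages still in flight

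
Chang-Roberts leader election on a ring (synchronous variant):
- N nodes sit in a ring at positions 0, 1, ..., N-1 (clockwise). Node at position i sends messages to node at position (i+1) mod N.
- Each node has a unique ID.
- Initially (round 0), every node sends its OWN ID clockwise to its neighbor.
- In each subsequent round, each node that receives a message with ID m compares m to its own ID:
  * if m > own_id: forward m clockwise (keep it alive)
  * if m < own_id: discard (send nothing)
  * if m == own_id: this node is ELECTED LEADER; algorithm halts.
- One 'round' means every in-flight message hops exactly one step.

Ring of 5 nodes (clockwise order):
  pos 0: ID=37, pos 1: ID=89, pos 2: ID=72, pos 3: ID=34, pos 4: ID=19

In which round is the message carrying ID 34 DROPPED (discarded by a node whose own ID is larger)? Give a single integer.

Round 1: pos1(id89) recv 37: drop; pos2(id72) recv 89: fwd; pos3(id34) recv 72: fwd; pos4(id19) recv 34: fwd; pos0(id37) recv 19: drop
Round 2: pos3(id34) recv 89: fwd; pos4(id19) recv 72: fwd; pos0(id37) recv 34: drop
Round 3: pos4(id19) recv 89: fwd; pos0(id37) recv 72: fwd
Round 4: pos0(id37) recv 89: fwd; pos1(id89) recv 72: drop
Round 5: pos1(id89) recv 89: ELECTED
Message ID 34 originates at pos 3; dropped at pos 0 in round 2

Answer: 2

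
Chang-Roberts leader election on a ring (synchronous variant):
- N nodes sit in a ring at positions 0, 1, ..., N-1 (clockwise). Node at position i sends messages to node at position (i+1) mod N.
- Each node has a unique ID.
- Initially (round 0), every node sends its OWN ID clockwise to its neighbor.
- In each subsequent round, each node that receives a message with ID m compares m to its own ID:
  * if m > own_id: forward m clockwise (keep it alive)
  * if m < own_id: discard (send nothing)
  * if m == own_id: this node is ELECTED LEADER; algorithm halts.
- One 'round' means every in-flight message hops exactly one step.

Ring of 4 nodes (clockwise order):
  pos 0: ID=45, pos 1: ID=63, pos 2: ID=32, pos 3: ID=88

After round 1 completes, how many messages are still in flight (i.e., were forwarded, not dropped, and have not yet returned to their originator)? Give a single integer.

Answer: 2

Derivation:
Round 1: pos1(id63) recv 45: drop; pos2(id32) recv 63: fwd; pos3(id88) recv 32: drop; pos0(id45) recv 88: fwd
After round 1: 2 messages still in flight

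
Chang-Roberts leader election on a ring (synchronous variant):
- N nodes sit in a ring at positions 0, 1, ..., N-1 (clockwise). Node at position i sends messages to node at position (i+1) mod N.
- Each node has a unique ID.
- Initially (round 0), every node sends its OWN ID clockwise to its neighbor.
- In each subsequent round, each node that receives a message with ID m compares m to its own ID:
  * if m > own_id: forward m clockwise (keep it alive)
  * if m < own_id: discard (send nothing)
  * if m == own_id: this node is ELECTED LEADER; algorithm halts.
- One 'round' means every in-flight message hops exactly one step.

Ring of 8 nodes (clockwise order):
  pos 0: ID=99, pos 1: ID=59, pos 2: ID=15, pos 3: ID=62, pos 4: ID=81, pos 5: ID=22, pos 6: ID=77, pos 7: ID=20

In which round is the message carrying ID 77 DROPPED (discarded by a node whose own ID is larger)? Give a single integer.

Answer: 2

Derivation:
Round 1: pos1(id59) recv 99: fwd; pos2(id15) recv 59: fwd; pos3(id62) recv 15: drop; pos4(id81) recv 62: drop; pos5(id22) recv 81: fwd; pos6(id77) recv 22: drop; pos7(id20) recv 77: fwd; pos0(id99) recv 20: drop
Round 2: pos2(id15) recv 99: fwd; pos3(id62) recv 59: drop; pos6(id77) recv 81: fwd; pos0(id99) recv 77: drop
Round 3: pos3(id62) recv 99: fwd; pos7(id20) recv 81: fwd
Round 4: pos4(id81) recv 99: fwd; pos0(id99) recv 81: drop
Round 5: pos5(id22) recv 99: fwd
Round 6: pos6(id77) recv 99: fwd
Round 7: pos7(id20) recv 99: fwd
Round 8: pos0(id99) recv 99: ELECTED
Message ID 77 originates at pos 6; dropped at pos 0 in round 2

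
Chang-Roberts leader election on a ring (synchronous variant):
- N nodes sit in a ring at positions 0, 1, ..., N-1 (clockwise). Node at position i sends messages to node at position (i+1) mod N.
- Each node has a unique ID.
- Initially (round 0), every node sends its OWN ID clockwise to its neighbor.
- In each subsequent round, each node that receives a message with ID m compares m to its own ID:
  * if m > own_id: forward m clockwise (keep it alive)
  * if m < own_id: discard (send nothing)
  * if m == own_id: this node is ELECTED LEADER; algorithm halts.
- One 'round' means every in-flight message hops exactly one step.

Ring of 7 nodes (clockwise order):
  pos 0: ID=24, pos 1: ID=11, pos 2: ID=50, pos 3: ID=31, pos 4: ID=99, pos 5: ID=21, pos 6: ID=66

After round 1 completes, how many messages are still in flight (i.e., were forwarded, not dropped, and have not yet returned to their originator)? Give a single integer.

Round 1: pos1(id11) recv 24: fwd; pos2(id50) recv 11: drop; pos3(id31) recv 50: fwd; pos4(id99) recv 31: drop; pos5(id21) recv 99: fwd; pos6(id66) recv 21: drop; pos0(id24) recv 66: fwd
After round 1: 4 messages still in flight

Answer: 4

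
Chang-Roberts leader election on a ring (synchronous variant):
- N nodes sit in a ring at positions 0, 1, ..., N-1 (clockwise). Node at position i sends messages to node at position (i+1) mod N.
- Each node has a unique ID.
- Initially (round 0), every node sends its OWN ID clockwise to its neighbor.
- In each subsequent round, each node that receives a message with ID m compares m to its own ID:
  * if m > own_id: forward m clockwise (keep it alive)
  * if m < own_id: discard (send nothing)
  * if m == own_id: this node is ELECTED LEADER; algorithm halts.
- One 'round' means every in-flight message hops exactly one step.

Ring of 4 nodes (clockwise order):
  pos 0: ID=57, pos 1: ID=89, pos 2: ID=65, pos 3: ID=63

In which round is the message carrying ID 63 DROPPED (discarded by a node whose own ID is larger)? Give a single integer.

Round 1: pos1(id89) recv 57: drop; pos2(id65) recv 89: fwd; pos3(id63) recv 65: fwd; pos0(id57) recv 63: fwd
Round 2: pos3(id63) recv 89: fwd; pos0(id57) recv 65: fwd; pos1(id89) recv 63: drop
Round 3: pos0(id57) recv 89: fwd; pos1(id89) recv 65: drop
Round 4: pos1(id89) recv 89: ELECTED
Message ID 63 originates at pos 3; dropped at pos 1 in round 2

Answer: 2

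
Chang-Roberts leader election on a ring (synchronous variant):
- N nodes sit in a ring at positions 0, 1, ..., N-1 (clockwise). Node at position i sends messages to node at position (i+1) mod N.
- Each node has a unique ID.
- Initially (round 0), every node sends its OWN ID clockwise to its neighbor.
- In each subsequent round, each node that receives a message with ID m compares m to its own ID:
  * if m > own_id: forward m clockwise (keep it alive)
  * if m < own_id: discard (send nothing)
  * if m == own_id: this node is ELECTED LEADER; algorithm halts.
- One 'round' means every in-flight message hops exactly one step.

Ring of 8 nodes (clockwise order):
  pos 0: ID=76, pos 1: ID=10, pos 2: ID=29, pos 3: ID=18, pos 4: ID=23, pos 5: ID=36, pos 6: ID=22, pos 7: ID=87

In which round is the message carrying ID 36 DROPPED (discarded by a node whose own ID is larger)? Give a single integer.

Round 1: pos1(id10) recv 76: fwd; pos2(id29) recv 10: drop; pos3(id18) recv 29: fwd; pos4(id23) recv 18: drop; pos5(id36) recv 23: drop; pos6(id22) recv 36: fwd; pos7(id87) recv 22: drop; pos0(id76) recv 87: fwd
Round 2: pos2(id29) recv 76: fwd; pos4(id23) recv 29: fwd; pos7(id87) recv 36: drop; pos1(id10) recv 87: fwd
Round 3: pos3(id18) recv 76: fwd; pos5(id36) recv 29: drop; pos2(id29) recv 87: fwd
Round 4: pos4(id23) recv 76: fwd; pos3(id18) recv 87: fwd
Round 5: pos5(id36) recv 76: fwd; pos4(id23) recv 87: fwd
Round 6: pos6(id22) recv 76: fwd; pos5(id36) recv 87: fwd
Round 7: pos7(id87) recv 76: drop; pos6(id22) recv 87: fwd
Round 8: pos7(id87) recv 87: ELECTED
Message ID 36 originates at pos 5; dropped at pos 7 in round 2

Answer: 2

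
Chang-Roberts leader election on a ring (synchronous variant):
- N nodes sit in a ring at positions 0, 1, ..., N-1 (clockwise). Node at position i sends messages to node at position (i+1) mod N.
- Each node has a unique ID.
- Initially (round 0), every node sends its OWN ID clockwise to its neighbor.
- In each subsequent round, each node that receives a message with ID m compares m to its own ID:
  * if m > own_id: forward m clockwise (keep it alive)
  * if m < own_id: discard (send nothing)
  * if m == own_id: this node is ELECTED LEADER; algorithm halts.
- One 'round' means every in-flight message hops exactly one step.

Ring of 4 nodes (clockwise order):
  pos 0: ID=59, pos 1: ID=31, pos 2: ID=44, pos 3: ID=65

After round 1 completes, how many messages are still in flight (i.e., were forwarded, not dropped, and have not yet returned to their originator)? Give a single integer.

Answer: 2

Derivation:
Round 1: pos1(id31) recv 59: fwd; pos2(id44) recv 31: drop; pos3(id65) recv 44: drop; pos0(id59) recv 65: fwd
After round 1: 2 messages still in flight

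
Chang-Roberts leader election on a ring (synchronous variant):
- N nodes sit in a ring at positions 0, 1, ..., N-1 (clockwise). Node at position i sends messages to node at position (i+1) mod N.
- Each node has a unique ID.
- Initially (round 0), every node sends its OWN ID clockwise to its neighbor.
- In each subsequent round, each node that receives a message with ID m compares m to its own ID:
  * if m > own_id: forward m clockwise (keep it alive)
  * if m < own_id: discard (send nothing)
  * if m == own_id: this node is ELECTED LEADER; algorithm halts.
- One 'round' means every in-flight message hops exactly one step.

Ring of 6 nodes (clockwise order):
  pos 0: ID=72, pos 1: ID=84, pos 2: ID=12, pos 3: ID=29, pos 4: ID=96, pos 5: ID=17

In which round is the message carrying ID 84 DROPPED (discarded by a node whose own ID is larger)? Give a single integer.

Answer: 3

Derivation:
Round 1: pos1(id84) recv 72: drop; pos2(id12) recv 84: fwd; pos3(id29) recv 12: drop; pos4(id96) recv 29: drop; pos5(id17) recv 96: fwd; pos0(id72) recv 17: drop
Round 2: pos3(id29) recv 84: fwd; pos0(id72) recv 96: fwd
Round 3: pos4(id96) recv 84: drop; pos1(id84) recv 96: fwd
Round 4: pos2(id12) recv 96: fwd
Round 5: pos3(id29) recv 96: fwd
Round 6: pos4(id96) recv 96: ELECTED
Message ID 84 originates at pos 1; dropped at pos 4 in round 3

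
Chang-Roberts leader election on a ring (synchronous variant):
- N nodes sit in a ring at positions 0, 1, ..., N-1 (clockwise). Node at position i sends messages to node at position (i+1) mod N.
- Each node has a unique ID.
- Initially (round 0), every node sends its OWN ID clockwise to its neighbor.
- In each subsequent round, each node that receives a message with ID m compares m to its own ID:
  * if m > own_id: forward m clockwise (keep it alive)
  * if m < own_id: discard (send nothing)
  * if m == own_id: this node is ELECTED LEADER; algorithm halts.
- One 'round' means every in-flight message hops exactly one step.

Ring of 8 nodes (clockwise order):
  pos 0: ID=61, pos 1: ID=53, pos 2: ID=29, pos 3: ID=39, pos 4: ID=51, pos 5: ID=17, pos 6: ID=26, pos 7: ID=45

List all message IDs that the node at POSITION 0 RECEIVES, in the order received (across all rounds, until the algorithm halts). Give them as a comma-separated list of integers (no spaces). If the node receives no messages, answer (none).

Round 1: pos1(id53) recv 61: fwd; pos2(id29) recv 53: fwd; pos3(id39) recv 29: drop; pos4(id51) recv 39: drop; pos5(id17) recv 51: fwd; pos6(id26) recv 17: drop; pos7(id45) recv 26: drop; pos0(id61) recv 45: drop
Round 2: pos2(id29) recv 61: fwd; pos3(id39) recv 53: fwd; pos6(id26) recv 51: fwd
Round 3: pos3(id39) recv 61: fwd; pos4(id51) recv 53: fwd; pos7(id45) recv 51: fwd
Round 4: pos4(id51) recv 61: fwd; pos5(id17) recv 53: fwd; pos0(id61) recv 51: drop
Round 5: pos5(id17) recv 61: fwd; pos6(id26) recv 53: fwd
Round 6: pos6(id26) recv 61: fwd; pos7(id45) recv 53: fwd
Round 7: pos7(id45) recv 61: fwd; pos0(id61) recv 53: drop
Round 8: pos0(id61) recv 61: ELECTED

Answer: 45,51,53,61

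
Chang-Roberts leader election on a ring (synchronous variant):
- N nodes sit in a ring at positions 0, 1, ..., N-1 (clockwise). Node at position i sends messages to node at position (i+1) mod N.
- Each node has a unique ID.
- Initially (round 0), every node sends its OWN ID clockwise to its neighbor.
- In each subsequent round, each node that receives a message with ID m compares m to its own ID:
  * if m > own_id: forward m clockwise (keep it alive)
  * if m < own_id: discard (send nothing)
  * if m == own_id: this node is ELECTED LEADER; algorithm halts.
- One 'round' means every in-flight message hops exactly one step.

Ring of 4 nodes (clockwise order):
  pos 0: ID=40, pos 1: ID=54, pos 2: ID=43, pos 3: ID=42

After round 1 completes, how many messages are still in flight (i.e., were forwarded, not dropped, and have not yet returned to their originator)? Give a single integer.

Answer: 3

Derivation:
Round 1: pos1(id54) recv 40: drop; pos2(id43) recv 54: fwd; pos3(id42) recv 43: fwd; pos0(id40) recv 42: fwd
After round 1: 3 messages still in flight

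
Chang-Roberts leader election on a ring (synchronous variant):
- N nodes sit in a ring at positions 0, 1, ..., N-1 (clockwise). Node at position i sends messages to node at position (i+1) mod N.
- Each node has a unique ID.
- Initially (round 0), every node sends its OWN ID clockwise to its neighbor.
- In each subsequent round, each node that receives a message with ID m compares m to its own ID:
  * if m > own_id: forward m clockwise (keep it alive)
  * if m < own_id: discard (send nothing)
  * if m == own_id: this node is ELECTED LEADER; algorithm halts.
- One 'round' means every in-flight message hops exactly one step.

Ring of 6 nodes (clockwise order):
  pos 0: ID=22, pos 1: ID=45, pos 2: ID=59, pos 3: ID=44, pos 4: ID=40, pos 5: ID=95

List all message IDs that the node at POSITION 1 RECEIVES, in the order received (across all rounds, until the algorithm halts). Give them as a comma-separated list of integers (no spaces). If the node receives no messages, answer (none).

Round 1: pos1(id45) recv 22: drop; pos2(id59) recv 45: drop; pos3(id44) recv 59: fwd; pos4(id40) recv 44: fwd; pos5(id95) recv 40: drop; pos0(id22) recv 95: fwd
Round 2: pos4(id40) recv 59: fwd; pos5(id95) recv 44: drop; pos1(id45) recv 95: fwd
Round 3: pos5(id95) recv 59: drop; pos2(id59) recv 95: fwd
Round 4: pos3(id44) recv 95: fwd
Round 5: pos4(id40) recv 95: fwd
Round 6: pos5(id95) recv 95: ELECTED

Answer: 22,95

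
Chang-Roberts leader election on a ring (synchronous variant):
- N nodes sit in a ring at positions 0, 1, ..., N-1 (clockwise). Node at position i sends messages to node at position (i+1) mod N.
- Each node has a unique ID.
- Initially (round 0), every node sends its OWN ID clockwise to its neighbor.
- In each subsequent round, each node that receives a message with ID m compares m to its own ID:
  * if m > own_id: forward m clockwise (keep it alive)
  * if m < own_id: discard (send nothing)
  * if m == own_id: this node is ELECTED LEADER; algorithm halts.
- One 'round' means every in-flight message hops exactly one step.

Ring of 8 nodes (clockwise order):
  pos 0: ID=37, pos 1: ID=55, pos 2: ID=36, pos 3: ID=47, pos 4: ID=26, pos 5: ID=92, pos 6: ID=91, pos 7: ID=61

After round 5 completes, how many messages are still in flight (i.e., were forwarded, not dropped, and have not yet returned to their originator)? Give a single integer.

Round 1: pos1(id55) recv 37: drop; pos2(id36) recv 55: fwd; pos3(id47) recv 36: drop; pos4(id26) recv 47: fwd; pos5(id92) recv 26: drop; pos6(id91) recv 92: fwd; pos7(id61) recv 91: fwd; pos0(id37) recv 61: fwd
Round 2: pos3(id47) recv 55: fwd; pos5(id92) recv 47: drop; pos7(id61) recv 92: fwd; pos0(id37) recv 91: fwd; pos1(id55) recv 61: fwd
Round 3: pos4(id26) recv 55: fwd; pos0(id37) recv 92: fwd; pos1(id55) recv 91: fwd; pos2(id36) recv 61: fwd
Round 4: pos5(id92) recv 55: drop; pos1(id55) recv 92: fwd; pos2(id36) recv 91: fwd; pos3(id47) recv 61: fwd
Round 5: pos2(id36) recv 92: fwd; pos3(id47) recv 91: fwd; pos4(id26) recv 61: fwd
After round 5: 3 messages still in flight

Answer: 3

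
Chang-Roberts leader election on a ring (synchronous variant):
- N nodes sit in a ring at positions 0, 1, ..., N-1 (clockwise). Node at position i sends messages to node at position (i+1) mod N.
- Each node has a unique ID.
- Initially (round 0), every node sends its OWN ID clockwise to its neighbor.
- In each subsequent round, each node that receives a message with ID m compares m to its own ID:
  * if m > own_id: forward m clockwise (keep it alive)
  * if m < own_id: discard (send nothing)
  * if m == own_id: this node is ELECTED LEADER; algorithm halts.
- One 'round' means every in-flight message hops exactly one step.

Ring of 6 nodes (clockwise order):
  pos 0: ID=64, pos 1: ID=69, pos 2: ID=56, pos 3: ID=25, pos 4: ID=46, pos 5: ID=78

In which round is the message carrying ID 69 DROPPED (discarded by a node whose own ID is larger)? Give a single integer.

Round 1: pos1(id69) recv 64: drop; pos2(id56) recv 69: fwd; pos3(id25) recv 56: fwd; pos4(id46) recv 25: drop; pos5(id78) recv 46: drop; pos0(id64) recv 78: fwd
Round 2: pos3(id25) recv 69: fwd; pos4(id46) recv 56: fwd; pos1(id69) recv 78: fwd
Round 3: pos4(id46) recv 69: fwd; pos5(id78) recv 56: drop; pos2(id56) recv 78: fwd
Round 4: pos5(id78) recv 69: drop; pos3(id25) recv 78: fwd
Round 5: pos4(id46) recv 78: fwd
Round 6: pos5(id78) recv 78: ELECTED
Message ID 69 originates at pos 1; dropped at pos 5 in round 4

Answer: 4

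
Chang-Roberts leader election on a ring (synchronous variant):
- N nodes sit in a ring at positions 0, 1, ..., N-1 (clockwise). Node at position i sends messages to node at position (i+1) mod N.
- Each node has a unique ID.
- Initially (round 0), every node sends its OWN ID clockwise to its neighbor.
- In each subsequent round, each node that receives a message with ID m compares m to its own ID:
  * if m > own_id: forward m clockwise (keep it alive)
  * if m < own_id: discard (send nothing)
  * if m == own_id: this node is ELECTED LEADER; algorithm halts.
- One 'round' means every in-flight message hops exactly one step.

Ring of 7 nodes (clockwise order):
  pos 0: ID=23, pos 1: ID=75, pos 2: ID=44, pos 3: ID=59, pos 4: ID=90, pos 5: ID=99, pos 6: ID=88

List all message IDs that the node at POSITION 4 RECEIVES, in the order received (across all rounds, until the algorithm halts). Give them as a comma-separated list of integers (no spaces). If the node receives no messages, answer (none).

Answer: 59,75,88,99

Derivation:
Round 1: pos1(id75) recv 23: drop; pos2(id44) recv 75: fwd; pos3(id59) recv 44: drop; pos4(id90) recv 59: drop; pos5(id99) recv 90: drop; pos6(id88) recv 99: fwd; pos0(id23) recv 88: fwd
Round 2: pos3(id59) recv 75: fwd; pos0(id23) recv 99: fwd; pos1(id75) recv 88: fwd
Round 3: pos4(id90) recv 75: drop; pos1(id75) recv 99: fwd; pos2(id44) recv 88: fwd
Round 4: pos2(id44) recv 99: fwd; pos3(id59) recv 88: fwd
Round 5: pos3(id59) recv 99: fwd; pos4(id90) recv 88: drop
Round 6: pos4(id90) recv 99: fwd
Round 7: pos5(id99) recv 99: ELECTED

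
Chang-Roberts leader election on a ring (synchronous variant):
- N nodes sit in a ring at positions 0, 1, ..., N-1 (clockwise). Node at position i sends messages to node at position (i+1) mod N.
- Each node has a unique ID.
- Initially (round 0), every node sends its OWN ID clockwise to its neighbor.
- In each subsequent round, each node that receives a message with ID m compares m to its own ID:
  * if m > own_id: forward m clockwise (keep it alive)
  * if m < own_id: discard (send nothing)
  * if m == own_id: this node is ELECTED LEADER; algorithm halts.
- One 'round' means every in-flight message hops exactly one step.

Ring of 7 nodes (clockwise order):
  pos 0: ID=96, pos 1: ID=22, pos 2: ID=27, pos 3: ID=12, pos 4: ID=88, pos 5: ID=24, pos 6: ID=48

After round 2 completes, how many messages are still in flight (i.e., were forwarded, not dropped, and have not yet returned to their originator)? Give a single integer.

Answer: 2

Derivation:
Round 1: pos1(id22) recv 96: fwd; pos2(id27) recv 22: drop; pos3(id12) recv 27: fwd; pos4(id88) recv 12: drop; pos5(id24) recv 88: fwd; pos6(id48) recv 24: drop; pos0(id96) recv 48: drop
Round 2: pos2(id27) recv 96: fwd; pos4(id88) recv 27: drop; pos6(id48) recv 88: fwd
After round 2: 2 messages still in flight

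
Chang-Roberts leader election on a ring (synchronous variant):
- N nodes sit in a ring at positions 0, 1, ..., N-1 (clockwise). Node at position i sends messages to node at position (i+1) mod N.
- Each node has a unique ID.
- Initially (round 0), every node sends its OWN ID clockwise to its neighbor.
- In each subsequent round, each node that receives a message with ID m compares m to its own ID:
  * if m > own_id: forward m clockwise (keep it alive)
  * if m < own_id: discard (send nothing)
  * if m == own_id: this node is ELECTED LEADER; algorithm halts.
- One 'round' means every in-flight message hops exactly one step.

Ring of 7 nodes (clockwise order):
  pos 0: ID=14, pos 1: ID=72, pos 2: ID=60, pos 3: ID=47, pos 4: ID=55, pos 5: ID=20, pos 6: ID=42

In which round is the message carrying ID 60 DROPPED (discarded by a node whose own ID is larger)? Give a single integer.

Round 1: pos1(id72) recv 14: drop; pos2(id60) recv 72: fwd; pos3(id47) recv 60: fwd; pos4(id55) recv 47: drop; pos5(id20) recv 55: fwd; pos6(id42) recv 20: drop; pos0(id14) recv 42: fwd
Round 2: pos3(id47) recv 72: fwd; pos4(id55) recv 60: fwd; pos6(id42) recv 55: fwd; pos1(id72) recv 42: drop
Round 3: pos4(id55) recv 72: fwd; pos5(id20) recv 60: fwd; pos0(id14) recv 55: fwd
Round 4: pos5(id20) recv 72: fwd; pos6(id42) recv 60: fwd; pos1(id72) recv 55: drop
Round 5: pos6(id42) recv 72: fwd; pos0(id14) recv 60: fwd
Round 6: pos0(id14) recv 72: fwd; pos1(id72) recv 60: drop
Round 7: pos1(id72) recv 72: ELECTED
Message ID 60 originates at pos 2; dropped at pos 1 in round 6

Answer: 6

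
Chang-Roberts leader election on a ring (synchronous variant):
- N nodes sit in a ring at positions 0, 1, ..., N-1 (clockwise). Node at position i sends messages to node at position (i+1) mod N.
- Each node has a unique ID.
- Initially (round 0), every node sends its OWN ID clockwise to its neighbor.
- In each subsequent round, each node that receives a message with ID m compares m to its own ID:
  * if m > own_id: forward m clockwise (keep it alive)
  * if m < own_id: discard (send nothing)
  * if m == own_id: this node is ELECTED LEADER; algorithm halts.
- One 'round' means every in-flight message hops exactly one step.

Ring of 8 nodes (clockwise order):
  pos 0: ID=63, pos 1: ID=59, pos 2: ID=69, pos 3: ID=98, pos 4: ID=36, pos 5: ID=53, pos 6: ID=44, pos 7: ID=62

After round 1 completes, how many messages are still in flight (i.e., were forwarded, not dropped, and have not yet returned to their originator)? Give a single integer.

Answer: 3

Derivation:
Round 1: pos1(id59) recv 63: fwd; pos2(id69) recv 59: drop; pos3(id98) recv 69: drop; pos4(id36) recv 98: fwd; pos5(id53) recv 36: drop; pos6(id44) recv 53: fwd; pos7(id62) recv 44: drop; pos0(id63) recv 62: drop
After round 1: 3 messages still in flight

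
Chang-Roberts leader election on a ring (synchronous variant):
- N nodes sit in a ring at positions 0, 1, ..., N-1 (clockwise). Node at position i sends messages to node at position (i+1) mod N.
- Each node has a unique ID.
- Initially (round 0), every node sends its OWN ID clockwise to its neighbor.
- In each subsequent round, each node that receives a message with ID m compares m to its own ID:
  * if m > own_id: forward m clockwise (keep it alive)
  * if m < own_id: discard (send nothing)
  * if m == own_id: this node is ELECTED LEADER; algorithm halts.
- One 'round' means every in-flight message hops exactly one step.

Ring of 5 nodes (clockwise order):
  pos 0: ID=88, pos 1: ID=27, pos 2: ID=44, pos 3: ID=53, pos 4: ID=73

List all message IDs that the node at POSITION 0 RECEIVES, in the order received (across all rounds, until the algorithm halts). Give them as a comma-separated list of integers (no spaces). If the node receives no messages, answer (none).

Answer: 73,88

Derivation:
Round 1: pos1(id27) recv 88: fwd; pos2(id44) recv 27: drop; pos3(id53) recv 44: drop; pos4(id73) recv 53: drop; pos0(id88) recv 73: drop
Round 2: pos2(id44) recv 88: fwd
Round 3: pos3(id53) recv 88: fwd
Round 4: pos4(id73) recv 88: fwd
Round 5: pos0(id88) recv 88: ELECTED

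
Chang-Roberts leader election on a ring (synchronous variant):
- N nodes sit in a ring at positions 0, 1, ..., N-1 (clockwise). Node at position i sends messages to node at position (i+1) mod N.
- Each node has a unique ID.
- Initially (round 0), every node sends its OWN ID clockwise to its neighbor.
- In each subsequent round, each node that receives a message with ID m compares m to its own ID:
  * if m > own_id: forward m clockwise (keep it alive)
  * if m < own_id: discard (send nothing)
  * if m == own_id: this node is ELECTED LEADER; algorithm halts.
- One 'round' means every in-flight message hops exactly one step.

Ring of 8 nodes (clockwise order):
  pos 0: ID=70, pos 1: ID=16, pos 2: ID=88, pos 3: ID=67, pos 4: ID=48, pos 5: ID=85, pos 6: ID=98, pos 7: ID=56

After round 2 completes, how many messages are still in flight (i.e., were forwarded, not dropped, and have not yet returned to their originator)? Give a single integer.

Answer: 2

Derivation:
Round 1: pos1(id16) recv 70: fwd; pos2(id88) recv 16: drop; pos3(id67) recv 88: fwd; pos4(id48) recv 67: fwd; pos5(id85) recv 48: drop; pos6(id98) recv 85: drop; pos7(id56) recv 98: fwd; pos0(id70) recv 56: drop
Round 2: pos2(id88) recv 70: drop; pos4(id48) recv 88: fwd; pos5(id85) recv 67: drop; pos0(id70) recv 98: fwd
After round 2: 2 messages still in flight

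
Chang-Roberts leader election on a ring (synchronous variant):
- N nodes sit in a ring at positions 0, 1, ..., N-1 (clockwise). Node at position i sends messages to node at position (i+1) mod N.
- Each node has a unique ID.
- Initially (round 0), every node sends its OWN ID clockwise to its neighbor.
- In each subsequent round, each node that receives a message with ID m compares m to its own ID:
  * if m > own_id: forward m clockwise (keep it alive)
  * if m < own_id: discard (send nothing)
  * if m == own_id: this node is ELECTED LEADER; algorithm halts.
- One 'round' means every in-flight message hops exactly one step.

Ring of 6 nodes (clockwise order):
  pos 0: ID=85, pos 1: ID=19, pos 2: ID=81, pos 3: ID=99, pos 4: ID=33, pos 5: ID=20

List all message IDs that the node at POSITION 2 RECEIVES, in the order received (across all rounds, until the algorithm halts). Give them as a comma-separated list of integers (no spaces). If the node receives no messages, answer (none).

Round 1: pos1(id19) recv 85: fwd; pos2(id81) recv 19: drop; pos3(id99) recv 81: drop; pos4(id33) recv 99: fwd; pos5(id20) recv 33: fwd; pos0(id85) recv 20: drop
Round 2: pos2(id81) recv 85: fwd; pos5(id20) recv 99: fwd; pos0(id85) recv 33: drop
Round 3: pos3(id99) recv 85: drop; pos0(id85) recv 99: fwd
Round 4: pos1(id19) recv 99: fwd
Round 5: pos2(id81) recv 99: fwd
Round 6: pos3(id99) recv 99: ELECTED

Answer: 19,85,99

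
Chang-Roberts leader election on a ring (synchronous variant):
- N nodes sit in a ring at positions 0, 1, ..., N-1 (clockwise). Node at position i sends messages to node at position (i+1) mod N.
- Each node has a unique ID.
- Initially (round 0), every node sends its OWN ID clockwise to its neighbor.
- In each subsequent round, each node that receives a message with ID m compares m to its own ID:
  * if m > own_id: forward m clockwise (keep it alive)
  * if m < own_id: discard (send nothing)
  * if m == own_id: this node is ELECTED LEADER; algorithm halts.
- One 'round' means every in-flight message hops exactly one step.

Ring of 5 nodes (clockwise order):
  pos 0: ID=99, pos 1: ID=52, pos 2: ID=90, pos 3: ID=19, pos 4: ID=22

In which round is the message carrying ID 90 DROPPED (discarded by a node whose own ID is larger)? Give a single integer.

Round 1: pos1(id52) recv 99: fwd; pos2(id90) recv 52: drop; pos3(id19) recv 90: fwd; pos4(id22) recv 19: drop; pos0(id99) recv 22: drop
Round 2: pos2(id90) recv 99: fwd; pos4(id22) recv 90: fwd
Round 3: pos3(id19) recv 99: fwd; pos0(id99) recv 90: drop
Round 4: pos4(id22) recv 99: fwd
Round 5: pos0(id99) recv 99: ELECTED
Message ID 90 originates at pos 2; dropped at pos 0 in round 3

Answer: 3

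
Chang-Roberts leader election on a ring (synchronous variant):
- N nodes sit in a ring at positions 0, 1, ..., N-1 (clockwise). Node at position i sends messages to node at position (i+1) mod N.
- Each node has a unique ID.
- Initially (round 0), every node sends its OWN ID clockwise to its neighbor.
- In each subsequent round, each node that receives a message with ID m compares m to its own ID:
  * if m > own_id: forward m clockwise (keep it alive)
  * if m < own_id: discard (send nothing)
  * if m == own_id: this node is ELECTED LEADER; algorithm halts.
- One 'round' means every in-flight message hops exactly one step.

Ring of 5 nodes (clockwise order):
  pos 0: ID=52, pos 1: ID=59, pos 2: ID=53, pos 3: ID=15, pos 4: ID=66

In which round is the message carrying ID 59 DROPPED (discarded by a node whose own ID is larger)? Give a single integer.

Answer: 3

Derivation:
Round 1: pos1(id59) recv 52: drop; pos2(id53) recv 59: fwd; pos3(id15) recv 53: fwd; pos4(id66) recv 15: drop; pos0(id52) recv 66: fwd
Round 2: pos3(id15) recv 59: fwd; pos4(id66) recv 53: drop; pos1(id59) recv 66: fwd
Round 3: pos4(id66) recv 59: drop; pos2(id53) recv 66: fwd
Round 4: pos3(id15) recv 66: fwd
Round 5: pos4(id66) recv 66: ELECTED
Message ID 59 originates at pos 1; dropped at pos 4 in round 3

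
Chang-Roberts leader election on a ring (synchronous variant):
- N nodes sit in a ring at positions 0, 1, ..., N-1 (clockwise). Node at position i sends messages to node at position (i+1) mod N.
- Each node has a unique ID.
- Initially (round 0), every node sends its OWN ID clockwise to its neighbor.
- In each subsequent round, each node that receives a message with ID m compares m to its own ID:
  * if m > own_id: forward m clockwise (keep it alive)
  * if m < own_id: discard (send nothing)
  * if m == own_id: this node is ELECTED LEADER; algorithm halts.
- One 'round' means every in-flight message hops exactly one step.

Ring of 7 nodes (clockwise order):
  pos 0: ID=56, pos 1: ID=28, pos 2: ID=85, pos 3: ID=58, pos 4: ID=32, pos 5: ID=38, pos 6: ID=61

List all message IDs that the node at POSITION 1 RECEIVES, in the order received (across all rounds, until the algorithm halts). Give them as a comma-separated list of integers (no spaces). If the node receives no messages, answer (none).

Answer: 56,61,85

Derivation:
Round 1: pos1(id28) recv 56: fwd; pos2(id85) recv 28: drop; pos3(id58) recv 85: fwd; pos4(id32) recv 58: fwd; pos5(id38) recv 32: drop; pos6(id61) recv 38: drop; pos0(id56) recv 61: fwd
Round 2: pos2(id85) recv 56: drop; pos4(id32) recv 85: fwd; pos5(id38) recv 58: fwd; pos1(id28) recv 61: fwd
Round 3: pos5(id38) recv 85: fwd; pos6(id61) recv 58: drop; pos2(id85) recv 61: drop
Round 4: pos6(id61) recv 85: fwd
Round 5: pos0(id56) recv 85: fwd
Round 6: pos1(id28) recv 85: fwd
Round 7: pos2(id85) recv 85: ELECTED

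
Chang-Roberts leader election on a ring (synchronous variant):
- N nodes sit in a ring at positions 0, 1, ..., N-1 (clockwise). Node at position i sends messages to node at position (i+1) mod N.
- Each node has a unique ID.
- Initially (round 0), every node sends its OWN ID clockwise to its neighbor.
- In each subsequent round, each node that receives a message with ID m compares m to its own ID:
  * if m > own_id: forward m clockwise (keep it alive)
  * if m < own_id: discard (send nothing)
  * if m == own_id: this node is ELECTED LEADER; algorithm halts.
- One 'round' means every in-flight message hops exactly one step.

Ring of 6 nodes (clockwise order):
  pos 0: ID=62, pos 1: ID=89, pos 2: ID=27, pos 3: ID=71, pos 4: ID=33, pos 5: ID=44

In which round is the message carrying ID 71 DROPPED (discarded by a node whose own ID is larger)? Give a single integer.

Answer: 4

Derivation:
Round 1: pos1(id89) recv 62: drop; pos2(id27) recv 89: fwd; pos3(id71) recv 27: drop; pos4(id33) recv 71: fwd; pos5(id44) recv 33: drop; pos0(id62) recv 44: drop
Round 2: pos3(id71) recv 89: fwd; pos5(id44) recv 71: fwd
Round 3: pos4(id33) recv 89: fwd; pos0(id62) recv 71: fwd
Round 4: pos5(id44) recv 89: fwd; pos1(id89) recv 71: drop
Round 5: pos0(id62) recv 89: fwd
Round 6: pos1(id89) recv 89: ELECTED
Message ID 71 originates at pos 3; dropped at pos 1 in round 4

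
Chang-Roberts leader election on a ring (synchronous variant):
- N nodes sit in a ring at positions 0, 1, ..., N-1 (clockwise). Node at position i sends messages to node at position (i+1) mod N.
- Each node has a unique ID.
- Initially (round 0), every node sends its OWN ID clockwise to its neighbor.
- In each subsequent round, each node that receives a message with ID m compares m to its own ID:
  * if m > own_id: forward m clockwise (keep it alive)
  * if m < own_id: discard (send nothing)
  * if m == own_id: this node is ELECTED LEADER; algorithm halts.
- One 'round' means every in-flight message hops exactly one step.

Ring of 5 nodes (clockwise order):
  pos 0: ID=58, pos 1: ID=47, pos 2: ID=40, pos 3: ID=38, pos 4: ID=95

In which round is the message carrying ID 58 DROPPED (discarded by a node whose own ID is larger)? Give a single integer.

Round 1: pos1(id47) recv 58: fwd; pos2(id40) recv 47: fwd; pos3(id38) recv 40: fwd; pos4(id95) recv 38: drop; pos0(id58) recv 95: fwd
Round 2: pos2(id40) recv 58: fwd; pos3(id38) recv 47: fwd; pos4(id95) recv 40: drop; pos1(id47) recv 95: fwd
Round 3: pos3(id38) recv 58: fwd; pos4(id95) recv 47: drop; pos2(id40) recv 95: fwd
Round 4: pos4(id95) recv 58: drop; pos3(id38) recv 95: fwd
Round 5: pos4(id95) recv 95: ELECTED
Message ID 58 originates at pos 0; dropped at pos 4 in round 4

Answer: 4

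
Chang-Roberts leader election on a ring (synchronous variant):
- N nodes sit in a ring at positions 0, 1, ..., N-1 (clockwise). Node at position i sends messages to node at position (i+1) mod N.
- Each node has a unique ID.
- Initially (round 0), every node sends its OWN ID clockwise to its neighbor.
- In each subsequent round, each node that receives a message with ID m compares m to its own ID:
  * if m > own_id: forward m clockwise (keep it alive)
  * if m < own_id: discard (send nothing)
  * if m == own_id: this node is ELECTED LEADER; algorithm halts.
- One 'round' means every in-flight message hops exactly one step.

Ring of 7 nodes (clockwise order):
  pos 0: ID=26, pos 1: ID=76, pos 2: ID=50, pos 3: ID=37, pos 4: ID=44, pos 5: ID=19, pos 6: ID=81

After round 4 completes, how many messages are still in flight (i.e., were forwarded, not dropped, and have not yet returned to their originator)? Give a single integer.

Answer: 2

Derivation:
Round 1: pos1(id76) recv 26: drop; pos2(id50) recv 76: fwd; pos3(id37) recv 50: fwd; pos4(id44) recv 37: drop; pos5(id19) recv 44: fwd; pos6(id81) recv 19: drop; pos0(id26) recv 81: fwd
Round 2: pos3(id37) recv 76: fwd; pos4(id44) recv 50: fwd; pos6(id81) recv 44: drop; pos1(id76) recv 81: fwd
Round 3: pos4(id44) recv 76: fwd; pos5(id19) recv 50: fwd; pos2(id50) recv 81: fwd
Round 4: pos5(id19) recv 76: fwd; pos6(id81) recv 50: drop; pos3(id37) recv 81: fwd
After round 4: 2 messages still in flight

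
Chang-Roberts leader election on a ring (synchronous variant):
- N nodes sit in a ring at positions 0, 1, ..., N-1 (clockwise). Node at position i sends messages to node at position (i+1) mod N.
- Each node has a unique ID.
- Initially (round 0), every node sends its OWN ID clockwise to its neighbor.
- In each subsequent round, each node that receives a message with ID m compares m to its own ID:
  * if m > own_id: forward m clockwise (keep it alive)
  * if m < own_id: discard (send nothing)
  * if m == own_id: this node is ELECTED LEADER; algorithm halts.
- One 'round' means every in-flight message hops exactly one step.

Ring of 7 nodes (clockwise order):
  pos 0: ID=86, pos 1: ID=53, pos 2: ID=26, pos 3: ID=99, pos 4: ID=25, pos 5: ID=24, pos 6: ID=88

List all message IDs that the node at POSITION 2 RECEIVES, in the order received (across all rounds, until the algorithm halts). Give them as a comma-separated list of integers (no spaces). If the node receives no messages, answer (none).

Round 1: pos1(id53) recv 86: fwd; pos2(id26) recv 53: fwd; pos3(id99) recv 26: drop; pos4(id25) recv 99: fwd; pos5(id24) recv 25: fwd; pos6(id88) recv 24: drop; pos0(id86) recv 88: fwd
Round 2: pos2(id26) recv 86: fwd; pos3(id99) recv 53: drop; pos5(id24) recv 99: fwd; pos6(id88) recv 25: drop; pos1(id53) recv 88: fwd
Round 3: pos3(id99) recv 86: drop; pos6(id88) recv 99: fwd; pos2(id26) recv 88: fwd
Round 4: pos0(id86) recv 99: fwd; pos3(id99) recv 88: drop
Round 5: pos1(id53) recv 99: fwd
Round 6: pos2(id26) recv 99: fwd
Round 7: pos3(id99) recv 99: ELECTED

Answer: 53,86,88,99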